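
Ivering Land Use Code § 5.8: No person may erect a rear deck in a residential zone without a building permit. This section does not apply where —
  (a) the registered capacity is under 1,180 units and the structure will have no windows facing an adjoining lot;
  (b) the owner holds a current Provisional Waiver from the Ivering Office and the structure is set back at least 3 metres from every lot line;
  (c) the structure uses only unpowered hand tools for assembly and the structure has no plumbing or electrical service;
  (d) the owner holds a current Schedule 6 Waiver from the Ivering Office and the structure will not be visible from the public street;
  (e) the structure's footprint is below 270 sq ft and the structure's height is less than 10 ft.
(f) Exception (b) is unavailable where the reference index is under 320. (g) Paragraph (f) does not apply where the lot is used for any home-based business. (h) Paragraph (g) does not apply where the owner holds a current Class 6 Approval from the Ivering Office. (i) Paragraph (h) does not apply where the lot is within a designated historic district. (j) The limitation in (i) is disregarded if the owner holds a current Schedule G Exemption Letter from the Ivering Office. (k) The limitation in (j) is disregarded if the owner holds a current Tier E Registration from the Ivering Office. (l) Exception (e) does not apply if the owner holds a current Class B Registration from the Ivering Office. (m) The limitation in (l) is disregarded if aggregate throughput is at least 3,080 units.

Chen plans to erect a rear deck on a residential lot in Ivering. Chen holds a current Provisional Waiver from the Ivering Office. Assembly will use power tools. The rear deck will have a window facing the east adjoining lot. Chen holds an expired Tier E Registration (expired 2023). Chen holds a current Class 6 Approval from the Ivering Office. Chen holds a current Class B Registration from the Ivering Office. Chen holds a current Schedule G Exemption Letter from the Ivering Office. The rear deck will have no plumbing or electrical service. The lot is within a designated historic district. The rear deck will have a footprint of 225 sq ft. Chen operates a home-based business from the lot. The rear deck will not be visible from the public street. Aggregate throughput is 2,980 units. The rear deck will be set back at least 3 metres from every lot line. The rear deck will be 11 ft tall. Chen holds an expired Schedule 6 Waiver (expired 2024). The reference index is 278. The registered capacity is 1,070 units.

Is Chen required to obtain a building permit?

Exception (a) requires that the structure will have no windows facing an adjoining lot; but a window faces an adjoining lot, so (a) is unavailable.
Exception (b)'s conditions are all satisfied: a current Provisional Waiver is held; the setback is at least 3 m on every side. However, paragraphs (f)–(k) must be considered: (f) operates — the reference index is 278, under the 320 limit. (g) is triggered (a home-based business operates on the lot), but is displaced by (h): (h) operates against (g): a current Class 6 Approval is held. (i) is triggered (the lot is in a historic district), but is itself disapplied by (j): (j) operates against (i): a current Schedule G Exemption Letter is held. (k), which would lift (j), does not operate here — no current Tier E Registration is held. So (b) is unavailable.
Exception (c) fails — assembly uses power tools.
Exception (d) does not apply: no current Schedule 6 Waiver is held.
Exception (e) fails — the structure's height is 11 ft, not less than 10 ft.
No exception displaces § 5.8.

Yes — Chen must obtain a building permit.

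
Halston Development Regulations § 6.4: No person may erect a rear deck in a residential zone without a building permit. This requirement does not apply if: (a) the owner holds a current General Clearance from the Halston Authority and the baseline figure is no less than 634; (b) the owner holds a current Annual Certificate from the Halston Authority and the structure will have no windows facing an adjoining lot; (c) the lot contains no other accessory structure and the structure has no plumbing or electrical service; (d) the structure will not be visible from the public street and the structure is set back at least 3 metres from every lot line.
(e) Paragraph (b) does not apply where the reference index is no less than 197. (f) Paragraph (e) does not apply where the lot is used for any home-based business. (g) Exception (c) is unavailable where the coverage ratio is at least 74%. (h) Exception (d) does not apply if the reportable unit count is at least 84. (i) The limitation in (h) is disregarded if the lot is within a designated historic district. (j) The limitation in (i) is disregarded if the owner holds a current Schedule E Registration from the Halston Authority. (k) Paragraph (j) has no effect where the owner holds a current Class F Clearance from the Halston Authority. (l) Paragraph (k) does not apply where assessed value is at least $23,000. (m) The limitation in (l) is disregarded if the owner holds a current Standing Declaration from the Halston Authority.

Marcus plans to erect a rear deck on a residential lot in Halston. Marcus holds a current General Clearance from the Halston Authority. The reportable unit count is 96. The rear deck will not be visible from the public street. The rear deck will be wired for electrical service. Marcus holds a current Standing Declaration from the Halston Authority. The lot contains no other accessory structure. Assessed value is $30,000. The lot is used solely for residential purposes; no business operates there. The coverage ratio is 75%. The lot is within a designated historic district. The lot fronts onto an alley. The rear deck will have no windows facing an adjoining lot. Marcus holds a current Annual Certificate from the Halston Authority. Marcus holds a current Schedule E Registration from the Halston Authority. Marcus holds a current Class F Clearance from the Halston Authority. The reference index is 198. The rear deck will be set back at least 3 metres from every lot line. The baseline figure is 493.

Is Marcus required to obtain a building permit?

No — exception (d) applies; Marcus does not need a building permit.

Exception (a) fails — the baseline figure is 493, short of 634.
Exception (b) is satisfied on its face — a current Annual Certificate is held; no windows face an adjoining lot. But applying paragraphs (e)–(f): (e) operates against (b): the reference index is 198, meeting the 197 threshold. (f) is inapplicable (the lot is solely residential), so (e) stands. (b) is therefore removed.
Exception (c) does not apply: electrical service is planned.
Exception (d): the structure will not be visible from the street; the setback is at least 3 m on every side — every condition holds. Considering the limiting provisions: (h) would limit (d) — the reportable unit count is 96, meeting the 84 threshold — but (i) sets (h) aside: (i) applies — the lot is in a historic district. (j) would limit (i) — a current Schedule E Registration is held — but (k) sets (j) aside: (k) operates against (j): a current Class F Clearance is held. (l) would limit (k) — assessed value is $30,000, meeting the $23,000 threshold — but (m) sets (l) aside: (m) operates — a current Standing Declaration is held. Exception (d) stands.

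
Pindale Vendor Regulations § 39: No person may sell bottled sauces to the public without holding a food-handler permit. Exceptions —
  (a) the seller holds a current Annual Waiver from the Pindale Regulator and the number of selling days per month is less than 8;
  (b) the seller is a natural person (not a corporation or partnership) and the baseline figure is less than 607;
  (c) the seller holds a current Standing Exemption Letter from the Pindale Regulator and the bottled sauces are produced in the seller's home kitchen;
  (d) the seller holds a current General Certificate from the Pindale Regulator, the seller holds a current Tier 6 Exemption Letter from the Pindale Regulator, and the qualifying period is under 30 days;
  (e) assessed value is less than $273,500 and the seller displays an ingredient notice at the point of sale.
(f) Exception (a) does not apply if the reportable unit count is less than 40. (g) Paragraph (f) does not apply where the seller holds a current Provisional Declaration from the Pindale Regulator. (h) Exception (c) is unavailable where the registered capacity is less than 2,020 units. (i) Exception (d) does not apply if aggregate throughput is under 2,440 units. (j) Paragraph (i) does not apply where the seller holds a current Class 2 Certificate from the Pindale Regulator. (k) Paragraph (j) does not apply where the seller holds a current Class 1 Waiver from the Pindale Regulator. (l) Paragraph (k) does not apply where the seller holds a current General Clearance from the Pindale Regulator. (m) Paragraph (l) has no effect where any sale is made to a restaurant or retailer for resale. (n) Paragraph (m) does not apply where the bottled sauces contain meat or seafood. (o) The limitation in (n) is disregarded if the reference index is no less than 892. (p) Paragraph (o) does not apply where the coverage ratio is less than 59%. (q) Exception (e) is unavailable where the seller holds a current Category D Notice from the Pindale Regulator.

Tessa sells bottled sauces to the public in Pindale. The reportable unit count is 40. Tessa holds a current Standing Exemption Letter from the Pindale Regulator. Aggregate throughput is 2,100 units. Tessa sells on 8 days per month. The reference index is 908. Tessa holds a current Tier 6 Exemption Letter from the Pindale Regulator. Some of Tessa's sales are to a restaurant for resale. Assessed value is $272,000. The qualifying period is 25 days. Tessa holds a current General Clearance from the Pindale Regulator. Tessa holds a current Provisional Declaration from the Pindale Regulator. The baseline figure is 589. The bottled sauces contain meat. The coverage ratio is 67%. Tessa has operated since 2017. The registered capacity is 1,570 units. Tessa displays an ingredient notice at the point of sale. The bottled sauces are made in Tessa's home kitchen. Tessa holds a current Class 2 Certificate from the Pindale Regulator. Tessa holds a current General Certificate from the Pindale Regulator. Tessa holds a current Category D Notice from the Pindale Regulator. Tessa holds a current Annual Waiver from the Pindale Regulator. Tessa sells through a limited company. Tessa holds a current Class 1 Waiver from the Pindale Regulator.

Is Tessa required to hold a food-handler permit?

Exception (a) does not apply: the number of selling days per month is 8, not less than 8.
Exception (b) does not apply: the seller operates through a limited company.
All of (c)'s requirements are met (a current Standing Exemption Letter is held; the bottled sauces are home-kitchen produced). But applying paragraph (h): (h) operates against (c): the registered capacity is 1,570 units, less than the 2,020 units limit. So (c) is unavailable.
Exception (d) is satisfied on its face — a current General Certificate is held; a current Tier 6 Exemption Letter is held; the qualifying period is 25 days, under the 30 days limit. Turning to paragraphs (i)–(p): (i) applies — aggregate throughput is 2,100 units, under the 2,440 units limit. (j) is triggered (a current Class 2 Certificate is held), but is overridden by (k): (k) applies — a current Class 1 Waiver is held. (l) is engaged (a current General Clearance is held), but is itself disapplied by (m): (m) operates against (l): some sales are to a restaurant for resale. (n) would limit (m) — the bottled sauces contain meat — but (o) sets (n) aside: (o) is triggered — the reference index is 908, meeting the 892 threshold. (p) does not operate here (the coverage ratio is 67%, not less than 59%), so (o) stands. Exception (d) does not apply.
All of (e)'s requirements are met (assessed value is $272,000, less than the $273,500 limit; an ingredient notice is displayed). However, paragraph (q) must be considered: (q) operates against (e): a current Category D Notice is held. So (e) is unavailable.
No exception applies. The general rule governs.

Yes — Tessa must hold a food-handler permit.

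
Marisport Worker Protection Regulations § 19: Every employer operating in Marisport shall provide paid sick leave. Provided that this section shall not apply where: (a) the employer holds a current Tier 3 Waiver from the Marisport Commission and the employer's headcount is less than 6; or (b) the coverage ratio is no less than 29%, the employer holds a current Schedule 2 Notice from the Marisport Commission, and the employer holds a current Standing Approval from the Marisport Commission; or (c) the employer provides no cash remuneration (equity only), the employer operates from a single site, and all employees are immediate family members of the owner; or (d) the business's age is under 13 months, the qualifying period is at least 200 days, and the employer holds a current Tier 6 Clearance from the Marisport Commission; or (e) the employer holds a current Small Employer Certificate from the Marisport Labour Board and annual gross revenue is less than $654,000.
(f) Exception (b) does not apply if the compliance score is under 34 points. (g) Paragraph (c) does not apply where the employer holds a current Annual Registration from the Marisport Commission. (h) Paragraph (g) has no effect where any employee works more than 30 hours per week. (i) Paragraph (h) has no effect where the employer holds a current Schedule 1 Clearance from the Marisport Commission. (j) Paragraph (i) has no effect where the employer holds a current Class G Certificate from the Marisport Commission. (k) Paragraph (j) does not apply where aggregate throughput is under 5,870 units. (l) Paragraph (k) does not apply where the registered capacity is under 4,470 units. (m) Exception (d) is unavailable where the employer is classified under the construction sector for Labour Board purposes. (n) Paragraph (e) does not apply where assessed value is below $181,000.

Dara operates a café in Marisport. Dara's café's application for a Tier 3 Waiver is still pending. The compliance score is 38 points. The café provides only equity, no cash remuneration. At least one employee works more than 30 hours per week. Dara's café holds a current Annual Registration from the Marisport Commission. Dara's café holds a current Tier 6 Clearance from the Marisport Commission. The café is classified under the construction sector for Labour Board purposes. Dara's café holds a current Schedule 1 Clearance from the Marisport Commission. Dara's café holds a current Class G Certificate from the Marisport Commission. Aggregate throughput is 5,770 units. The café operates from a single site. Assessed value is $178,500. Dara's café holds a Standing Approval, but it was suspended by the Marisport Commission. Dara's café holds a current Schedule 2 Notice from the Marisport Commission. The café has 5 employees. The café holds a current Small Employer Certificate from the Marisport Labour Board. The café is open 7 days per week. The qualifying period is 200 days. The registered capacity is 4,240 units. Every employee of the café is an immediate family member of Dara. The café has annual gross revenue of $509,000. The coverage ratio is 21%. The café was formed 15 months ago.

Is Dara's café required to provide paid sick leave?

No — exception (c) applies; Dara's café is not required to provide paid sick leave.

Exception (a) requires that the employer holds a current Tier 3 Waiver from the Marisport Commission; but the Tier 3 Waiver is not current, so (a) is unavailable.
Exception (b) requires that the coverage ratio is no less than 29%; but the coverage ratio is 21%, short of 29%, so (b) is unavailable.
Exception (c) is satisfied on its face — remuneration is equity-only; the employer operates from a single site; every employee is an immediate family member. Under paragraphs (g)–(l): (g) would limit (c) — a current Annual Registration is held — but (h) sets (g) aside: (h) operates against (g): at least one employee exceeds 30 hours/week. (i) applies (a current Schedule 1 Clearance is held), but is displaced by (j): (j) operates against (i): a current Class G Certificate is held. (k) applies (aggregate throughput is 5,770 units, under the 5,870 units limit), but is displaced by (l): (l) operates against (k): the registered capacity is 4,240 units, under the 4,470 units limit. Exception (c) stands.
Exception (d) fails — the business's age is 15 months, not under 13 months.
Exception (e) is satisfied on its face — a current Small Employer Certificate is held; annual gross revenue is $509,000, less than the $654,000 limit. But: (n) operates against (e): assessed value is $178,500, below the $181,000 limit. (e) is therefore removed.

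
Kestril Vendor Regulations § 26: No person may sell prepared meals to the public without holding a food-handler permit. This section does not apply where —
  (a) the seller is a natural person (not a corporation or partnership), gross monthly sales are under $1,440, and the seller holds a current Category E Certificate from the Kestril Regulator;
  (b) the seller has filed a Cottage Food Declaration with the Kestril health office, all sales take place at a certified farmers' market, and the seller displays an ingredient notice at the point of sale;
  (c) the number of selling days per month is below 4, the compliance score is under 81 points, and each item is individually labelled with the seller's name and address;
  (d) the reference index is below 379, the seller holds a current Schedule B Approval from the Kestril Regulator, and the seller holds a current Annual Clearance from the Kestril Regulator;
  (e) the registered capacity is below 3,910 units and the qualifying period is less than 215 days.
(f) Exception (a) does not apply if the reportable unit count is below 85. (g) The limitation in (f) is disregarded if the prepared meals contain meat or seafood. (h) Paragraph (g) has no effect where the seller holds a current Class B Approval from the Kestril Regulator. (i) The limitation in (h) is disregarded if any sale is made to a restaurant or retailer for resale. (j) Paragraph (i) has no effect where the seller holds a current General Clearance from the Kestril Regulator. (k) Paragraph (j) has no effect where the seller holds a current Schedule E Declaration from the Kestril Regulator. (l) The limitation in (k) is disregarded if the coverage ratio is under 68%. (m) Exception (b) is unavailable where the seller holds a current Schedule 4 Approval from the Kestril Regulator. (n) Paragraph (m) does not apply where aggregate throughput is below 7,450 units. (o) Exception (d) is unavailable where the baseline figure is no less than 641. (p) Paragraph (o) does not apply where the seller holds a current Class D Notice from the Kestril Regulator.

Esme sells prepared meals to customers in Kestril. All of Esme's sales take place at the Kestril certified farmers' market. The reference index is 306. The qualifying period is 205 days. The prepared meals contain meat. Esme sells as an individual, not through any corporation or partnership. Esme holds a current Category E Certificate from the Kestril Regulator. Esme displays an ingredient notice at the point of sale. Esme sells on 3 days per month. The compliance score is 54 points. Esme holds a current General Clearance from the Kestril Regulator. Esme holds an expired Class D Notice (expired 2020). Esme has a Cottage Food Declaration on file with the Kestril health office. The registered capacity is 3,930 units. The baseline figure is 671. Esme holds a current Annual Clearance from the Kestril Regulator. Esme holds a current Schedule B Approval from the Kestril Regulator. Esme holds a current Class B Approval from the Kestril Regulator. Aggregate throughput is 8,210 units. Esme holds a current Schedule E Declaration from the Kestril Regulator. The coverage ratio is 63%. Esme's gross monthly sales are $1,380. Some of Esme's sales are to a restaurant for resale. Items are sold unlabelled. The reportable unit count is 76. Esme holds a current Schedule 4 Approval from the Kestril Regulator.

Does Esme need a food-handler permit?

Exception (a)'s conditions are all satisfied: the seller is a natural person; gross monthly sales are $1,380, under the $1,440 limit; a current Category E Certificate is held. Turning to paragraphs (f)–(l): (f) operates — the reportable unit count is 76, below the 85 limit. (g) is engaged (the prepared meals contain meat), but is set aside by (h): (h) operates against (g): a current Class B Approval is held. (i) would limit (h) — some sales are to a restaurant for resale — but (j) sets (i) aside: (j) operates — a current General Clearance is held. (k) is engaged (a current Schedule E Declaration is held), but is overridden by (l): (l) operates — the coverage ratio is 63%, under the 68% limit. Exception (a) does not apply.
Exception (b) is satisfied on its face — a Cottage Food Declaration is on file; all sales are at a certified farmers' market; an ingredient notice is displayed. But: (m) applies — a current Schedule 4 Approval is held. (n) is not engaged (aggregate throughput is 8,210 units, not below 7,450 units), so (m) stands. (b) is therefore removed.
Exception (c) fails — items are sold unlabelled.
Exception (d): the reference index is 306, below the 379 limit; a current Schedule B Approval is held; a current Annual Clearance is held — every condition holds. Turning to paragraphs (o)–(p): (o) operates against (d): the baseline figure is 671, meeting the 641 threshold. (p) does not operate here (there is no Class D Notice in force), so (o) stands. (d) is therefore removed.
Exception (e) requires that the registered capacity is below 3,910 units; but the registered capacity is 3,930 units, not below 3,910 units, so (e) is unavailable.
No exception applies. The general rule governs.

Yes — Esme must hold a food-handler permit.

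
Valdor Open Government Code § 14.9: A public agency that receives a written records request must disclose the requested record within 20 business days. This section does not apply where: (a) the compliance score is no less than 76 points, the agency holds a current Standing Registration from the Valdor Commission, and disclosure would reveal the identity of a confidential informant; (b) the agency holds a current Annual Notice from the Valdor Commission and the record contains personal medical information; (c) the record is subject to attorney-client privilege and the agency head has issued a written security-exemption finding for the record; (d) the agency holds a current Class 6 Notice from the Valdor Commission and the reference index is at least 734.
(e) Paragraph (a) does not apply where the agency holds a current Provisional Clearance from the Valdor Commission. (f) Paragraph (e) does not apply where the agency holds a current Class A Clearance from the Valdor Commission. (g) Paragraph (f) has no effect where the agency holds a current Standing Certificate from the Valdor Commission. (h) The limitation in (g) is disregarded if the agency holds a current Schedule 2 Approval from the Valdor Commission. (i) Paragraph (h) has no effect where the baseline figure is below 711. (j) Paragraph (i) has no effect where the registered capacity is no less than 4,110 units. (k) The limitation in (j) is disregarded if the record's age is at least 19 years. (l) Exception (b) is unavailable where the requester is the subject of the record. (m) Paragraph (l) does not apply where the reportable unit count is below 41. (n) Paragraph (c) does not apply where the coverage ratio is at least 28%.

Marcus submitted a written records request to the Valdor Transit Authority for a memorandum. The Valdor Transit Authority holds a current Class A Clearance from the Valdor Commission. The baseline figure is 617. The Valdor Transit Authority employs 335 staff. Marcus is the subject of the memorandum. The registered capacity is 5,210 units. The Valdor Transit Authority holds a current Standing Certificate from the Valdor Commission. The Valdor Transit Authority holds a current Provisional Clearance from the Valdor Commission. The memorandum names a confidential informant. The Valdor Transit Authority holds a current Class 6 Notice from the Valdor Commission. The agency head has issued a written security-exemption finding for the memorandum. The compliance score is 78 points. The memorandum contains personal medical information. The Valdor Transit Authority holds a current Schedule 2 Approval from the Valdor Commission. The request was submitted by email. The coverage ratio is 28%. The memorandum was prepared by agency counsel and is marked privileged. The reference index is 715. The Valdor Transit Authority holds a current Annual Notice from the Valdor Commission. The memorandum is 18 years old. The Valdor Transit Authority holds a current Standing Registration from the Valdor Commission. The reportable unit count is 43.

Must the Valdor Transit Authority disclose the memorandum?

No — exception (a) applies; the Valdor Transit Authority is not required to disclose the memorandum.

Exception (a): the compliance score is 78 points, meeting the 76 points threshold; a current Standing Registration is held; the memorandum names a confidential informant — every condition holds. Considering the limiting provisions: (e) would limit (a) — a current Provisional Clearance is held — but (f) sets (e) aside: (f) operates against (e): a current Class A Clearance is held. (g) would limit (f) — a current Standing Certificate is held — but (h) sets (g) aside: (h) operates against (g): a current Schedule 2 Approval is held. (i) would limit (h) — the baseline figure is 617, below the 711 limit — but (j) sets (i) aside: (j) operates against (i): the registered capacity is 5,210 units, meeting the 4,110 units threshold. (k), which would lift (j), is not engaged — the record's age is 18 years, short of 19 years. So (a) applies.
All of (b)'s requirements are met (a current Annual Notice is held; the memorandum contains personal medical information). Turning to paragraphs (l)–(m): (l) operates — Marcus is the subject of the memorandum. (m), which would lift (l), does not operate here — the reportable unit count is 43, not below 41. (b) is therefore removed.
Exception (c)'s conditions are all satisfied: the memorandum is privileged; a written security-exemption finding has been issued. But: (n) operates against (c): the coverage ratio is 28%, meeting the 28% threshold. (c) is therefore removed.
Exception (d) does not apply: the reference index is 715, short of 734.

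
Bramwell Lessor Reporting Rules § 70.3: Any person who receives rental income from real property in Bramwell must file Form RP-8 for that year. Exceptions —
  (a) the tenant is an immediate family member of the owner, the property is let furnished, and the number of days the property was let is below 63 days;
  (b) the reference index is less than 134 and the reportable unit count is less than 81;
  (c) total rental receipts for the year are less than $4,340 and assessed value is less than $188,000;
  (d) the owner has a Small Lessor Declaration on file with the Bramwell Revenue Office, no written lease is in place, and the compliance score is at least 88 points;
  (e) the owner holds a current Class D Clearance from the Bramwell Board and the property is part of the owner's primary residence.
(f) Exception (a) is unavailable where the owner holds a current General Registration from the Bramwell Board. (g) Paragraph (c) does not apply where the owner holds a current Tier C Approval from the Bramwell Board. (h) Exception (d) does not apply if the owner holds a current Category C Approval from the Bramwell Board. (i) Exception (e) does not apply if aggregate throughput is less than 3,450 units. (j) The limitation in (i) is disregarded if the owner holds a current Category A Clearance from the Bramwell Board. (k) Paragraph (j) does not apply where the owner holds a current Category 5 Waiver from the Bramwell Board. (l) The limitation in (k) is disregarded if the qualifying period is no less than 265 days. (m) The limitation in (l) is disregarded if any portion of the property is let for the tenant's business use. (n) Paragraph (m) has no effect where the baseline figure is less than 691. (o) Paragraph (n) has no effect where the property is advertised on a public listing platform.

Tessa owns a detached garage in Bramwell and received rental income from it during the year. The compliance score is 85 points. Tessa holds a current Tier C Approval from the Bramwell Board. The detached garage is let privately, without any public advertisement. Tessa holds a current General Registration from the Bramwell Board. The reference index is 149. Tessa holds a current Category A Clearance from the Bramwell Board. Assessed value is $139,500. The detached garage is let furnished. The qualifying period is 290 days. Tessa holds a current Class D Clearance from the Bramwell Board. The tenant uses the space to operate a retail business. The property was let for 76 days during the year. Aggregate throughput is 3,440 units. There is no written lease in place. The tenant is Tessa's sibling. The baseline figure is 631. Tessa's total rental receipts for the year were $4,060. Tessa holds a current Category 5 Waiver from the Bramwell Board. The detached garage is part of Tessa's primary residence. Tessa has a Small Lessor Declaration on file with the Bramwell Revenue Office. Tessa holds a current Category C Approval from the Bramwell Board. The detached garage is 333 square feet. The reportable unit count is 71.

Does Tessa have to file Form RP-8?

Exception (a) fails — the number of days the property was let is 76 days, not below 63 days.
Exception (b) fails — the reference index is 149, not less than 134.
Exception (c) is satisfied on its face — total rental receipts for the year are $4,060, less than the $4,340 limit; assessed value is $139,500, less than the $188,000 limit. Turning to paragraph (g): (g) is engaged — a current Tier C Approval is held. So (c) is unavailable.
Exception (d) does not apply: the compliance score is 85 points, short of 88 points.
All of (e)'s requirements are met (a current Class D Clearance is held; the detached garage is part of the primary residence). Considering the limiting provisions: (i) is triggered (aggregate throughput is 3,440 units, less than the 3,450 units limit), but yields to (j): (j) operates — a current Category A Clearance is held. (k) would limit (j) — a current Category 5 Waiver is held — but (l) sets (k) aside: (l) applies — the qualifying period is 290 days, meeting the 265 days threshold. (m) operates (the space is let for business use), but is overridden by (n): (n) is engaged — the baseline figure is 631, less than the 691 limit. (o) is not engaged (the property is let privately without advertisement), so (n) stands. So (e) applies.

No — exception (e) applies; Tessa is not required to file Form RP-8.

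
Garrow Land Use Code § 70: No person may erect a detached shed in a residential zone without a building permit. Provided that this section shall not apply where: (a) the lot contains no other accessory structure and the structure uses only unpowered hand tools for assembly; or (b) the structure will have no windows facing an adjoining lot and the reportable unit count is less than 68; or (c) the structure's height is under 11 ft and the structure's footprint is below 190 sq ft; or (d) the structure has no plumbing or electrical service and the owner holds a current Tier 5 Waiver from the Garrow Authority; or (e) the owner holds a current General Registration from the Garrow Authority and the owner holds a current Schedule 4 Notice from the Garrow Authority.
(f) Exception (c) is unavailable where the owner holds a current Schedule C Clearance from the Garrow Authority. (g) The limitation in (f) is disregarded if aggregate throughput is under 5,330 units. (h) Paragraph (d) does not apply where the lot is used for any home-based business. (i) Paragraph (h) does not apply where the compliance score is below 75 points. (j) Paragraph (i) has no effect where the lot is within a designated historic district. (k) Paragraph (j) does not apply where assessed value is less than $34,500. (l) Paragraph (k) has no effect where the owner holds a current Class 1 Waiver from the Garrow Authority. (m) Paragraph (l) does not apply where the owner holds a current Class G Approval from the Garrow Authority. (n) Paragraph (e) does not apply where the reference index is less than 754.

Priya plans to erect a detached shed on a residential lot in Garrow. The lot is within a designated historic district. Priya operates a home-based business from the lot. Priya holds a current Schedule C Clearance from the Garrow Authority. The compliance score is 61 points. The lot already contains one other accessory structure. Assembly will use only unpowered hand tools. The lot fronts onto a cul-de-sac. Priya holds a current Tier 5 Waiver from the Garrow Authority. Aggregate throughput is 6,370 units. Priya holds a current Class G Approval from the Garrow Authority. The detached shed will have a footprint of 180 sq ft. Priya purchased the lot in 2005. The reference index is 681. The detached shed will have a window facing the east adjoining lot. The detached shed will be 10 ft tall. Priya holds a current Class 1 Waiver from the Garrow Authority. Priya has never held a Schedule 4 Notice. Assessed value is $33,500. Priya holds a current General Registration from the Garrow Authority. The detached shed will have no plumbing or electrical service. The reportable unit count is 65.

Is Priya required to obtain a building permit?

Exception (a) requires that the lot contains no other accessory structure; but the lot already has another accessory structure, so (a) is unavailable.
Exception (b) requires that the structure will have no windows facing an adjoining lot; but a window faces an adjoining lot, so (b) is unavailable.
Exception (c) is satisfied on its face — the structure's height is 10 ft, under the 11 ft limit; the structure's footprint is 180 sq ft, below the 190 sq ft limit. But: (f) applies — a current Schedule C Clearance is held. (g), which would lift (f), is not engaged — aggregate throughput is 6,370 units, not under 5,330 units. (c) is therefore removed.
Exception (d): there is no plumbing or electrical service; a current Tier 5 Waiver is held — every condition holds. Considering the limiting provisions: (h) is triggered (a home-based business operates on the lot), but yields to (i): (i) operates against (h): the compliance score is 61 points, below the 75 points limit. (j) would limit (i) — the lot is in a historic district — but (k) sets (j) aside: (k) operates against (j): assessed value is $33,500, less than the $34,500 limit. (l) is engaged (a current Class 1 Waiver is held), but is overridden by (m): (m) is engaged — a current Class G Approval is held. Exception (d) stands.
Exception (e) does not apply: the Schedule 4 Notice is not current.

No — exception (d) applies; Priya does not need a building permit.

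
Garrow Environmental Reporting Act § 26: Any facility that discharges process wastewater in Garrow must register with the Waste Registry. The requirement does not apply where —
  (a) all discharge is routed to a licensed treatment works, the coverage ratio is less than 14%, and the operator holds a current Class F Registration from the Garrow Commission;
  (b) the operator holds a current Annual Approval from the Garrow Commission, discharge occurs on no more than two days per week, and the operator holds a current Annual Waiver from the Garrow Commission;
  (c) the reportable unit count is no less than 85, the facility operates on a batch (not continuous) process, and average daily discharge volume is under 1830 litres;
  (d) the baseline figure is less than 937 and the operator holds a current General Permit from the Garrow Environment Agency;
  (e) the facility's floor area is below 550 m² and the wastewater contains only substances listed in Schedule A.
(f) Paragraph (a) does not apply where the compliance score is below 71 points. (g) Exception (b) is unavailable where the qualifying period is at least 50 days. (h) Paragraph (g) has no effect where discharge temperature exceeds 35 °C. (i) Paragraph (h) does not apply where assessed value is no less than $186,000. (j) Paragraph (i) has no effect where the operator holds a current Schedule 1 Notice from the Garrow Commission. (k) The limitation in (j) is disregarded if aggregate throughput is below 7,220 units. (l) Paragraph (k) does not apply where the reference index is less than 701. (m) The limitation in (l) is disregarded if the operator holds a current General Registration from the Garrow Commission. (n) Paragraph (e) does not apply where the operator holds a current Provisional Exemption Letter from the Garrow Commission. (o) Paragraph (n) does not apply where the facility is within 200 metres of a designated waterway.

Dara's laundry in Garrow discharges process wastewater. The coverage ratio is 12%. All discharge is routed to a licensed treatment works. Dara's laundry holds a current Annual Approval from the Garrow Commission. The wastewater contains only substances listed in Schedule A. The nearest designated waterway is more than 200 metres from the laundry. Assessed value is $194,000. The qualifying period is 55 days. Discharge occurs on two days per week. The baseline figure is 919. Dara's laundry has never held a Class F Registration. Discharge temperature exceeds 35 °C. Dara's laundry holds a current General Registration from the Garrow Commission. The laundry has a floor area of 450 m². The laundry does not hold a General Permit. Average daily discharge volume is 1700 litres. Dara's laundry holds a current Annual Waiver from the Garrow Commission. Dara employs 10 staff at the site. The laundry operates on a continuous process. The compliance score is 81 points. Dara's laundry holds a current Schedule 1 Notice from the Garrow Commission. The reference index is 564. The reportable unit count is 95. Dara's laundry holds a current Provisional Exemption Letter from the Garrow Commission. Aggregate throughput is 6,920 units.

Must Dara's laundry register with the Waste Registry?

Exception (a) fails — no current Class F Registration is held.
All of (b)'s requirements are met (a current Annual Approval is held; discharge occurs on no more than two days per week; a current Annual Waiver is held). However, paragraphs (g)–(m) must be considered: (g) operates against (b): the qualifying period is 55 days, meeting the 50 days threshold. (h) would limit (g) — discharge temperature exceeds 35 °C — but (i) sets (h) aside: (i) operates against (h): assessed value is $194,000, meeting the $186,000 threshold. (j) would limit (i) — a current Schedule 1 Notice is held — but (k) sets (j) aside: (k) is engaged — aggregate throughput is 6,920 units, below the 7,220 units limit. (l) would limit (k) — the reference index is 564, less than the 701 limit — but (m) sets (l) aside: (m) applies — a current General Registration is held. Exception (b) does not apply.
Exception (c) requires that the facility operates on a batch (not continuous) process; but the facility operates on a continuous process, so (c) is unavailable.
Exception (d) fails — no General Permit is held.
All of (e)'s requirements are met (the facility's floor area is 450 m², below the 550 m² limit; the wastewater is Schedule-A-only). But: (n) applies — a current Provisional Exemption Letter is held. (o) is inapplicable (the laundry is more than 200 m from any designated waterway), so (n) stands. So (e) is unavailable.
None of the exceptions is available; § 26 applies in full.

Yes — Dara's laundry must register with the Waste Registry.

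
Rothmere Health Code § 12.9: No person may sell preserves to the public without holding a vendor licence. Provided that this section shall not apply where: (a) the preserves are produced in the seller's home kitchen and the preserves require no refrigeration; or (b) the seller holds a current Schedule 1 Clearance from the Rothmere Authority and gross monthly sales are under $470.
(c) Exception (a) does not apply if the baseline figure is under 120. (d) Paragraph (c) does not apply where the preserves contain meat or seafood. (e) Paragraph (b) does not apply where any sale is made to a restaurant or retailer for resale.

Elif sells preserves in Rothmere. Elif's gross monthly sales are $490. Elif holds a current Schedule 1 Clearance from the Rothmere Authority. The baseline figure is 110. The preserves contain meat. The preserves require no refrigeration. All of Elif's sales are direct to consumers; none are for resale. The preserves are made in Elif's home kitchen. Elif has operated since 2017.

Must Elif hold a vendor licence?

Exception (a)'s conditions are all satisfied: the preserves are home-kitchen produced; the preserves are shelf-stable. As to paragraphs (c)–(d): (c) would limit (a) — the baseline figure is 110, under the 120 limit — but (d) sets (c) aside: (d) operates against (c): the preserves contain meat. (a) remains available.
Exception (b) fails — gross monthly sales are $490, not under $470.

No — exception (a) applies; Elif is not required to hold a vendor licence.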